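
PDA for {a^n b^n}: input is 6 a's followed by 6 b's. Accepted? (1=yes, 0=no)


Language requires equal numbers of a's and b's
PDA pushes for each 'a', pops for each 'b'
Number of a's = 6
Number of b's = 6
6 == 6 -> Accept

1


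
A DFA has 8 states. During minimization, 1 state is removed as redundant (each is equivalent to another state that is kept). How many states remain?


Original DFA: 8 states
Redundant states removed: 1
Minimized states = original - removed
= 8 - 1
= 7

7


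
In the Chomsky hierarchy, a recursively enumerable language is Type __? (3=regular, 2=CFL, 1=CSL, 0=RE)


Chomsky hierarchy levels:
  Type 3: Regular (DFA/NFA/regex)
  Type 2: Context-free (PDA)
  Type 1: Context-sensitive
  Type 0: Recursively enumerable (TM)
'recursively enumerable' corresponds to Type 0

0


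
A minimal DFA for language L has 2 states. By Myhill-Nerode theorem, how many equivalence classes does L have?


Myhill-Nerode theorem:
Number of equivalence classes = number of states in minimal DFA
Minimal DFA states = 2
Therefore equivalence classes = 2

2


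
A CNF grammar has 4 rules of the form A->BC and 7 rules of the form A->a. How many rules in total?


CNF allows two rule forms:
  A -> BC (binary): 4 rules
  A -> a (terminal): 7 rules
Total = 4 + 7 = 11

11


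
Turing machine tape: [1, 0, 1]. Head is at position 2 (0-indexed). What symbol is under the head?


Tape: [1, 0, 1]
Positions: 0 1 2
Values:    1 0 1
Head at position 2
tape[2] = 1

1


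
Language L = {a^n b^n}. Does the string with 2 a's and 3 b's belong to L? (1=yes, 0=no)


Language requires equal numbers of a's and b's
PDA pushes for each 'a', pops for each 'b'
Number of a's = 2
Number of b's = 3
2 != 3 -> Reject

0


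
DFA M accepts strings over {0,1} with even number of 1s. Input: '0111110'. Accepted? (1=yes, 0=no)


DFA has 2 states: q_even (start, accept=yes) and q_odd
Processing string '0111110' character by character:
  Position 0: read '0', 1-count=0 -> q_even (no change)
  Position 1: read '1', 1-count=1 -> q_odd
  Position 2: read '1', 1-count=2 -> q_even
  Position 3: read '1', 1-count=3 -> q_odd
  Position 4: read '1', 1-count=4 -> q_even
  Position 5: read '1', 1-count=5 -> q_odd
  Position 6: read '0', 1-count=5 -> q_odd (no change)
Final state: q_odd, total 1s = 5 (odd); the DFA requires an even count -> reject

0


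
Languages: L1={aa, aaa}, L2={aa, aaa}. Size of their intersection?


L1 = {aa, aaa}
L2 = {aa, aaa}
Checking each string in L1 against L2:
  'aa': in L2? Yes
  'aaa': in L2? Yes
Intersection = {aa, aaa}
|L1 ∩ L2| = 2

2


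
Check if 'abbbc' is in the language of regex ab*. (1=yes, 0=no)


Pattern: ab*
String: 'abbbc'
Pattern requires: exactly one 'a' followed by zero or more 'b's
First char is 'a' -> OK
Rest 'bbbc': all b's? No
Result: 0

0


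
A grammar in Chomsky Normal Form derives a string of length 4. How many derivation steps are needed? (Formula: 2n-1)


Chomsky Normal Form derivation:
String length n = 4
Each step either:
  - Splits a nonterminal into two (n-1 such steps)
  - Converts a nonterminal to terminal (n such steps)
Total = (n-1) + n = 2n - 1
= 2(4) - 1
= 8 - 1
= 7

7


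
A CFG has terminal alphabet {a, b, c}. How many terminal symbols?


Terminal symbols: a, b, c
Counting each: a (#1), b (#2), c (#3)
Total = 3

3


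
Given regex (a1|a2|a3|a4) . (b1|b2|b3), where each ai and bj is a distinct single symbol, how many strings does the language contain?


First group: 4 alternatives
Second group: 3 alternatives
Concatenation: each choice from group 1 pairs with each from group 2
Total = 4 x 3 = 12

12


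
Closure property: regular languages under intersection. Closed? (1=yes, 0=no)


Regular languages are closed under:
- Union (DFA product construction)
- Intersection (DFA product construction)
- Complement (swap accept/reject states)
- Concatenation (NFA construction)
- Kleene star (NFA construction)
intersection is in this list
Therefore: closed

1


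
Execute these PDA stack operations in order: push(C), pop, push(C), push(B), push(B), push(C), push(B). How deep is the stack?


Tracing stack operations:
  push(C) -> stack = [C], depth=1
  pop -> removed C, stack = [], depth=0
  push(C) -> stack = [C], depth=1
  push(B) -> stack = [C,B], depth=2
  push(B) -> stack = [C,B,B], depth=3
  push(C) -> stack = [C,B,B,C], depth=4
  push(B) -> stack = [C,B,B,C,B], depth=5
Final depth = 5

5


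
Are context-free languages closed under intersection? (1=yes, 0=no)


CFL closure properties:
  Closed under: union, concatenation, Kleene star
  NOT closed under: intersection, complement
Operation 'intersection' is in not-closed list -> No (not closed)

0


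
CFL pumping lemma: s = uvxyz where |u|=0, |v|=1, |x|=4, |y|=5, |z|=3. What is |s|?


|s| = |u| + |v| + |x| + |y| + |z|
= 0 + 1 + 4 + 5 + 3
= 1 + 4 + 8
= 5 + 8
= 13

13


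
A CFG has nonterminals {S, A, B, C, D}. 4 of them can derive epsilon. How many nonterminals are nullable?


Nonterminals: {S, A, B, C, D}
A nonterminal is nullable if it can derive epsilon
Counting nullable nonterminals: 4
Total nullable = 4

4


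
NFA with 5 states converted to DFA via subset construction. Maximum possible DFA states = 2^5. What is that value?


NFA has 5 states
Subset construction: each DFA state = subset of NFA states
Maximum subsets = 2^5
2^5 = 32

32


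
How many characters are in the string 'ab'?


String: 'ab'
Counting characters:
  'a' appears 1 time(s)
  'b' appears 1 time(s)
Total length = 1 + 1 = 2

2


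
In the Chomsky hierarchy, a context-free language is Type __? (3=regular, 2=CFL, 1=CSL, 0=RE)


Chomsky hierarchy levels:
  Type 3: Regular (DFA/NFA/regex)
  Type 2: Context-free (PDA)
  Type 1: Context-sensitive
  Type 0: Recursively enumerable (TM)
'context-free' corresponds to Type 2

2


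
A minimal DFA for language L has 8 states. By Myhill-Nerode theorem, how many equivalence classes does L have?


Myhill-Nerode theorem:
Number of equivalence classes = number of states in minimal DFA
Minimal DFA states = 8
Therefore equivalence classes = 8

8


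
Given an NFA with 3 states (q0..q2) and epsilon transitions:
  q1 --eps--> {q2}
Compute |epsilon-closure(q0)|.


Starting from q0
Initialize closure = {q0}
q0 has no outgoing epsilon transitions -> nothing to add
Final closure: {q0}
Size = 1

1


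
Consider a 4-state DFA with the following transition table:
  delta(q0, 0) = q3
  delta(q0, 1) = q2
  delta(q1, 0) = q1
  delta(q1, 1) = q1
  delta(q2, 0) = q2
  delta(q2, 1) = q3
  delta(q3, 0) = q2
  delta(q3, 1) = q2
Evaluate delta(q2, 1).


Looking up transition function:
delta(q2, 1) in the table
Row: q2, Column: 1
Result: q3

q3


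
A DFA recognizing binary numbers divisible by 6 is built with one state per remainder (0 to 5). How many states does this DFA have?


Divisibility by 6 is tracked via the remainder mod 6: 0, 1, ..., 5
The construction assigns one state to each remainder
Number of remainders = 6

6


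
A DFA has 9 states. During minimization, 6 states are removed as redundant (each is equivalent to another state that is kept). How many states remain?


Original DFA: 9 states
Redundant states removed: 6
Minimized states = original - removed
= 9 - 6
= 3

3


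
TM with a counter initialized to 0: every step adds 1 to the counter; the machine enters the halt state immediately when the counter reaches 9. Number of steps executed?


Counter starts at 0. Counting sequence:
  Step 1: counter = 1
  Step 2: counter = 2
  Step 3: counter = 3
  Step 4: counter = 4
  Step 5: counter = 5
  Step 6: counter = 6
  ...
  Step 9: counter = 9
Counter reached 9 -> halt
Total steps = 9

9


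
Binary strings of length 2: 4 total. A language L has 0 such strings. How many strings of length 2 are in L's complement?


Alphabet: {0,1}
String length: 2
Total strings of length 2 = 2^2 = 4
Strings in L = 0
Complement = total - |L|
= 4 - 0
= 4

4


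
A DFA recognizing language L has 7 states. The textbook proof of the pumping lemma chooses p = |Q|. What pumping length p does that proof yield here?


Pumping lemma for regular languages (standard proof):
Take p = |Q|, the number of DFA states.
Any string of length >= |Q| passes through |Q|+1 states while reading its first |Q| symbols,
so by pigeonhole some state repeats, giving the loop that can be pumped.
Here |Q| = 7
Therefore the proof uses p = 7

7


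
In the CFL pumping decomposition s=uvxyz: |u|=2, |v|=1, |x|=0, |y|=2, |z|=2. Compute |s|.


|s| = |u| + |v| + |x| + |y| + |z|
= 2 + 1 + 0 + 2 + 2
= 3 + 0 + 4
= 3 + 4
= 7

7


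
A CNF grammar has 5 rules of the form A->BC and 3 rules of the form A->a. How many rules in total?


CNF allows two rule forms:
  A -> BC (binary): 5 rules
  A -> a (terminal): 3 rules
Total = 5 + 3 = 8

8


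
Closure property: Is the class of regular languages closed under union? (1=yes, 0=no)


Regular languages are closed under all standard operations:
- Union: Yes (product construction)
- Intersection: Yes (product construction)
- Complement: Yes (swap accept/reject)
- Concatenation: Yes (NFA construction)
Operation: union -> Closed

1


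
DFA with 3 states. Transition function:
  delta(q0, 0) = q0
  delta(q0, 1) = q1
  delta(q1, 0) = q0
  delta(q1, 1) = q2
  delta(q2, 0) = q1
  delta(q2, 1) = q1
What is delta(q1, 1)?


Looking up transition function:
delta(q1, 1) in the table
Row: q1, Column: 1
Result: q2

q2


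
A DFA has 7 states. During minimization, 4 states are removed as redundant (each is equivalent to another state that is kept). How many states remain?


Original DFA: 7 states
Redundant states removed: 4
Minimized states = original - removed
= 7 - 4
= 3

3


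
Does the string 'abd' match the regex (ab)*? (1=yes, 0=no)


Pattern: (ab)*
String: 'abd'
Pattern requires: zero or more repetitions of 'ab'
Length 3 is odd -> cannot be (ab)* -> no match
Result: 0

0


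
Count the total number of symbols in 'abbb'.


String: 'abbb'
Counting characters:
  'a' appears 1 time(s)
  'b' appears 3 time(s)
Total length = 1 + 3 = 4

4


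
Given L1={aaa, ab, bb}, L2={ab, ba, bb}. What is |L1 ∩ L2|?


L1 = {aaa, ab, bb}
L2 = {ab, ba, bb}
Checking each string in L1 against L2:
  'aaa': in L2? No
  'ab': in L2? Yes
  'bb': in L2? Yes
Intersection = {ab, bb}
|L1 ∩ L2| = 2

2


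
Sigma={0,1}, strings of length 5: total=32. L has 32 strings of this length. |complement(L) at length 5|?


Alphabet: {0,1}
String length: 5
Total strings of length 5 = 2^5 = 32
Strings in L = 32
Complement = total - |L|
= 32 - 32
= 0

0


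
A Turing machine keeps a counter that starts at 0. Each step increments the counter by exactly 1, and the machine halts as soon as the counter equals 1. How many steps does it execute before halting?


Counter starts at 0. Counting sequence:
  Step 1: counter = 1
Counter reached 1 -> halt
Total steps = 1

1


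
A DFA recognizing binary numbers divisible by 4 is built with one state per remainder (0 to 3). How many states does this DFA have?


Divisibility by 4 is tracked via the remainder mod 4: 0, 1, ..., 3
The construction assigns one state to each remainder
Number of remainders = 4

4


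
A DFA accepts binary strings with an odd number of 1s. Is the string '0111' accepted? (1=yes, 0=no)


DFA has 2 states: q_even (start, accept=no) and q_odd
Processing string '0111' character by character:
  Position 0: read '0', 1-count=0 -> q_even (no change)
  Position 1: read '1', 1-count=1 -> q_odd
  Position 2: read '1', 1-count=2 -> q_even
  Position 3: read '1', 1-count=3 -> q_odd
Final state: q_odd, total 1s = 3 (odd); the DFA requires an odd count -> accept

1


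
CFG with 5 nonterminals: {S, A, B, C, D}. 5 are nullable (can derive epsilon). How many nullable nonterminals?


Nonterminals: {S, A, B, C, D}
A nonterminal is nullable if it can derive epsilon
Counting nullable nonterminals: 5
Total nullable = 5

5


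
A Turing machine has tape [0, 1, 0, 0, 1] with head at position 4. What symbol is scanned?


Tape: [0, 1, 0, 0, 1]
Positions: 0 1 2 3 4
Values:    0 1 0 0 1
Head at position 4
tape[4] = 1

1


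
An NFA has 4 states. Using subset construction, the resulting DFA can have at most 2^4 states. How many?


NFA has 4 states
Subset construction: each DFA state = subset of NFA states
Maximum subsets = 2^4
2^4 = 16

16


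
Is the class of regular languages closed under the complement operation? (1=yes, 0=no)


Regular languages are closed under:
- Union (DFA product construction)
- Intersection (DFA product construction)
- Complement (swap accept/reject states)
- Concatenation (NFA construction)
- Kleene star (NFA construction)
complement is in this list
Therefore: closed

1


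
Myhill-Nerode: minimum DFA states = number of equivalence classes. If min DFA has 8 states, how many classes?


Myhill-Nerode theorem:
Number of equivalence classes = number of states in minimal DFA
Minimal DFA states = 8
Therefore equivalence classes = 8

8


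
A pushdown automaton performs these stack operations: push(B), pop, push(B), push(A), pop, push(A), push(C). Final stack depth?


Tracing stack operations:
  push(B) -> stack = [B], depth=1
  pop -> removed B, stack = [], depth=0
  push(B) -> stack = [B], depth=1
  push(A) -> stack = [B,A], depth=2
  pop -> removed A, stack = [B], depth=1
  push(A) -> stack = [B,A], depth=2
  push(C) -> stack = [B,A,C], depth=3
Final depth = 3

3


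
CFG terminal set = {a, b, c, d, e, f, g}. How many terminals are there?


Terminal symbols: a, b, c, d, e, f, g
Counting each: a (#1), b (#2), c (#3), d (#4), e (#5), f (#6), g (#7)
Total = 7

7


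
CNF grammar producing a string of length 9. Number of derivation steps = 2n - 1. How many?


Chomsky Normal Form derivation:
String length n = 9
Each step either:
  - Splits a nonterminal into two (n-1 such steps)
  - Converts a nonterminal to terminal (n such steps)
Total = (n-1) + n = 2n - 1
= 2(9) - 1
= 18 - 1
= 17

17


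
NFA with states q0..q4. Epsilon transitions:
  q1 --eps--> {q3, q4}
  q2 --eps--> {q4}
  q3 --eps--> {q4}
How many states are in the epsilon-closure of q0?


Starting from q0
Initialize closure = {q0}
q0 has no outgoing epsilon transitions -> nothing to add
Final closure: {q0}
Size = 1

1


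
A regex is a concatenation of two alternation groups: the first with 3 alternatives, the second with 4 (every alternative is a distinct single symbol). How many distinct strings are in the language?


First group: 3 alternatives
Second group: 4 alternatives
Concatenation: each choice from group 1 pairs with each from group 2
Total = 3 x 4 = 12

12


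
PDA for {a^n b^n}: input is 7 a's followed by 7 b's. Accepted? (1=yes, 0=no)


Language requires equal numbers of a's and b's
PDA pushes for each 'a', pops for each 'b'
Number of a's = 7
Number of b's = 7
7 == 7 -> Accept

1


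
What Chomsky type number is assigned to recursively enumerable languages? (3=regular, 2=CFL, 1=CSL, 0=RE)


Chomsky hierarchy levels:
  Type 3: Regular (DFA/NFA/regex)
  Type 2: Context-free (PDA)
  Type 1: Context-sensitive
  Type 0: Recursively enumerable (TM)
'recursively enumerable' corresponds to Type 0

0


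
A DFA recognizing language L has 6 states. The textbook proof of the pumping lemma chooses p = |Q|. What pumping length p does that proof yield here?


Pumping lemma for regular languages (standard proof):
Take p = |Q|, the number of DFA states.
Any string of length >= |Q| passes through |Q|+1 states while reading its first |Q| symbols,
so by pigeonhole some state repeats, giving the loop that can be pumped.
Here |Q| = 6
Therefore the proof uses p = 6

6


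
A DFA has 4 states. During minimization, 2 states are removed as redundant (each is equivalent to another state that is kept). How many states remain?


Original DFA: 4 states
Redundant states removed: 2
Minimized states = original - removed
= 4 - 2
= 2

2


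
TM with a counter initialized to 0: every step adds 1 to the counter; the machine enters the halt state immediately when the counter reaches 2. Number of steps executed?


Counter starts at 0. Counting sequence:
  Step 1: counter = 1
  Step 2: counter = 2
Counter reached 2 -> halt
Total steps = 2

2


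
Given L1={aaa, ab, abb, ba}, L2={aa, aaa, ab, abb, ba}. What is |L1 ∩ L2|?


L1 = {aaa, ab, abb, ba}
L2 = {aa, aaa, ab, abb, ba}
Checking each string in L1 against L2:
  'aaa': in L2? Yes
  'ab': in L2? Yes
  'abb': in L2? Yes
  'ba': in L2? Yes
Intersection = {aaa, ab, abb, ba}
|L1 ∩ L2| = 4

4


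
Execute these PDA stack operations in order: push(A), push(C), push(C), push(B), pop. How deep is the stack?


Tracing stack operations:
  push(A) -> stack = [A], depth=1
  push(C) -> stack = [A,C], depth=2
  push(C) -> stack = [A,C,C], depth=3
  push(B) -> stack = [A,C,C,B], depth=4
  pop -> removed B, stack = [A,C,C], depth=3
Final depth = 3

3


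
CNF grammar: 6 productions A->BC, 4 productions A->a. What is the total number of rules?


CNF allows two rule forms:
  A -> BC (binary): 6 rules
  A -> a (terminal): 4 rules
Total = 6 + 4 = 10

10


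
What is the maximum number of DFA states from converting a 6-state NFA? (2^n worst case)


NFA has 6 states
Subset construction: each DFA state = subset of NFA states
Maximum subsets = 2^6
2^6 = 64

64


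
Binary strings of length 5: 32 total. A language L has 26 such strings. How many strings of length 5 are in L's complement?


Alphabet: {0,1}
String length: 5
Total strings of length 5 = 2^5 = 32
Strings in L = 26
Complement = total - |L|
= 32 - 26
= 6

6


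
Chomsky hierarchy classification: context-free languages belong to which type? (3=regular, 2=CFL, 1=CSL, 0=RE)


Chomsky hierarchy levels:
  Type 3: Regular (DFA/NFA/regex)
  Type 2: Context-free (PDA)
  Type 1: Context-sensitive
  Type 0: Recursively enumerable (TM)
'context-free' corresponds to Type 2

2


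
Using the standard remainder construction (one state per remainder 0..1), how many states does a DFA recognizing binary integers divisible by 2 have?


Divisibility by 2 is tracked via the remainder mod 2: 0, 1, ..., 1
The construction assigns one state to each remainder
Number of remainders = 2

2


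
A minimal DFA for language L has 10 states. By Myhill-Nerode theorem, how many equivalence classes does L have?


Myhill-Nerode theorem:
Number of equivalence classes = number of states in minimal DFA
Minimal DFA states = 10
Therefore equivalence classes = 10

10


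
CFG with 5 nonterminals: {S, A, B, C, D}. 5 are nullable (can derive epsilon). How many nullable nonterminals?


Nonterminals: {S, A, B, C, D}
A nonterminal is nullable if it can derive epsilon
Counting nullable nonterminals: 5
Total nullable = 5

5


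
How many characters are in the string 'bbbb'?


String: 'bbbb'
Counting characters:
  'b' appears 4 time(s)
Total length = 0 + 4 = 4

4


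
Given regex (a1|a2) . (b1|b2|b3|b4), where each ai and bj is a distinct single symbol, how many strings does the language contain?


First group: 2 alternatives
Second group: 4 alternatives
Concatenation: each choice from group 1 pairs with each from group 2
Total = 2 x 4 = 8

8


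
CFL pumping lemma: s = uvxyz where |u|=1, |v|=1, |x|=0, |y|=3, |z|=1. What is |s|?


|s| = |u| + |v| + |x| + |y| + |z|
= 1 + 1 + 0 + 3 + 1
= 2 + 0 + 4
= 2 + 4
= 6

6


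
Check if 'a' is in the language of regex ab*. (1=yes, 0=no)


Pattern: ab*
String: 'a'
Pattern requires: exactly one 'a' followed by zero or more 'b's
First char is 'a' -> OK
Rest '': all b's? Yes
Result: 1

1


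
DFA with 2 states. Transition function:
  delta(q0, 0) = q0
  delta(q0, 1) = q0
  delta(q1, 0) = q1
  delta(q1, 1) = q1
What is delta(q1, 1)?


Looking up transition function:
delta(q1, 1) in the table
Row: q1, Column: 1
Result: q1

q1


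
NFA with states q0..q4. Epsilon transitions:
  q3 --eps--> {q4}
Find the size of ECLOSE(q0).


Starting from q0
Initialize closure = {q0}
q0 has no outgoing epsilon transitions -> nothing to add
Final closure: {q0}
Size = 1

1


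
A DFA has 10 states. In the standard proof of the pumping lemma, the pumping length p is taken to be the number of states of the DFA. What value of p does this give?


Pumping lemma for regular languages (standard proof):
Take p = |Q|, the number of DFA states.
Any string of length >= |Q| passes through |Q|+1 states while reading its first |Q| symbols,
so by pigeonhole some state repeats, giving the loop that can be pumped.
Here |Q| = 10
Therefore the proof uses p = 10

10


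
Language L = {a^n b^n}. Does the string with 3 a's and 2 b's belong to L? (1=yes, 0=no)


Language requires equal numbers of a's and b's
PDA pushes for each 'a', pops for each 'b'
Number of a's = 3
Number of b's = 2
3 != 2 -> Reject

0


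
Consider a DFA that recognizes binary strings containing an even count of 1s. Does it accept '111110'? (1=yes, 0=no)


DFA has 2 states: q_even (start, accept=yes) and q_odd
Processing string '111110' character by character:
  Position 0: read '1', 1-count=1 -> q_odd
  Position 1: read '1', 1-count=2 -> q_even
  Position 2: read '1', 1-count=3 -> q_odd
  Position 3: read '1', 1-count=4 -> q_even
  Position 4: read '1', 1-count=5 -> q_odd
  Position 5: read '0', 1-count=5 -> q_odd (no change)
Final state: q_odd, total 1s = 5 (odd); the DFA requires an even count -> reject

0


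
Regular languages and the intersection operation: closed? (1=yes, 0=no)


Regular languages are closed under all standard operations:
- Union: Yes (product construction)
- Intersection: Yes (product construction)
- Complement: Yes (swap accept/reject)
- Concatenation: Yes (NFA construction)
Operation: intersection -> Closed

1


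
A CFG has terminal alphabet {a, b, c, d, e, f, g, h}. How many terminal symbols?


Terminal symbols: a, b, c, d, e, f, g, h
Counting each: a (#1), b (#2), c (#3), d (#4), e (#5), f (#6), g (#7), h (#8)
Total = 8

8


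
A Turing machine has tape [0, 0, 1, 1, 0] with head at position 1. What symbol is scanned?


Tape: [0, 0, 1, 1, 0]
Positions: 0 1 2 3 4
Values:    0 0 1 1 0
Head at position 1
tape[1] = 0

0


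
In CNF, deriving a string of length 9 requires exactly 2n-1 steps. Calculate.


Chomsky Normal Form derivation:
String length n = 9
Each step either:
  - Splits a nonterminal into two (n-1 such steps)
  - Converts a nonterminal to terminal (n such steps)
Total = (n-1) + n = 2n - 1
= 2(9) - 1
= 18 - 1
= 17

17


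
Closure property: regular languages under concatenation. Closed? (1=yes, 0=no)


Regular languages are closed under:
- Union (DFA product construction)
- Intersection (DFA product construction)
- Complement (swap accept/reject states)
- Concatenation (NFA construction)
- Kleene star (NFA construction)
concatenation is in this list
Therefore: closed

1


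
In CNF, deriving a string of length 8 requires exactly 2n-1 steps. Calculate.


Chomsky Normal Form derivation:
String length n = 8
Each step either:
  - Splits a nonterminal into two (n-1 such steps)
  - Converts a nonterminal to terminal (n such steps)
Total = (n-1) + n = 2n - 1
= 2(8) - 1
= 16 - 1
= 15

15


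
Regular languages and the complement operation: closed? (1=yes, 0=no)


Regular languages are closed under all standard operations:
- Union: Yes (product construction)
- Intersection: Yes (product construction)
- Complement: Yes (swap accept/reject)
- Concatenation: Yes (NFA construction)
Operation: complement -> Closed

1


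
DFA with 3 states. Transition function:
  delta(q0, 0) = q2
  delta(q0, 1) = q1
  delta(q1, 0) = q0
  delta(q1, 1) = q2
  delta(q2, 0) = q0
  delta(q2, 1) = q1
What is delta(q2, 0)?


Looking up transition function:
delta(q2, 0) in the table
Row: q2, Column: 0
Result: q0

q0


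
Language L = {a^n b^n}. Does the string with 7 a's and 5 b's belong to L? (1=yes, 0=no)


Language requires equal numbers of a's and b's
PDA pushes for each 'a', pops for each 'b'
Number of a's = 7
Number of b's = 5
7 != 5 -> Reject

0


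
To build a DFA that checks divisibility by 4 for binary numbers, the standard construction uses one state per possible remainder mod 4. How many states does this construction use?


Divisibility by 4 is tracked via the remainder mod 4: 0, 1, ..., 3
The construction assigns one state to each remainder
Number of remainders = 4

4


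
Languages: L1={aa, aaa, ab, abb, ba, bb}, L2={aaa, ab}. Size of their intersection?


L1 = {aa, aaa, ab, abb, ba, bb}
L2 = {aaa, ab}
Checking each string in L1 against L2:
  'aa': in L2? No
  'aaa': in L2? Yes
  'ab': in L2? Yes
  'abb': in L2? No
  'ba': in L2? No
  'bb': in L2? No
Intersection = {aaa, ab}
|L1 ∩ L2| = 2

2


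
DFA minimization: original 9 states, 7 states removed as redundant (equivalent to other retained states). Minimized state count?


Original DFA: 9 states
Redundant states removed: 7
Minimized states = original - removed
= 9 - 7
= 2

2


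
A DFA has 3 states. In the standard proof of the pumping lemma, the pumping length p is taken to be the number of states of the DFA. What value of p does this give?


Pumping lemma for regular languages (standard proof):
Take p = |Q|, the number of DFA states.
Any string of length >= |Q| passes through |Q|+1 states while reading its first |Q| symbols,
so by pigeonhole some state repeats, giving the loop that can be pumped.
Here |Q| = 3
Therefore the proof uses p = 3

3


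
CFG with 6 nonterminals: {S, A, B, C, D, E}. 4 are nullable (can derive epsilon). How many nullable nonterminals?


Nonterminals: {S, A, B, C, D, E}
A nonterminal is nullable if it can derive epsilon
Counting nullable nonterminals: 4
Total nullable = 4

4


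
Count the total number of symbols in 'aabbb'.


String: 'aabbb'
Counting characters:
  'a' appears 2 time(s)
  'b' appears 3 time(s)
Total length = 2 + 3 = 5

5


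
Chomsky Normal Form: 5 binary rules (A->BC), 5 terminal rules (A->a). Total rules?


CNF allows two rule forms:
  A -> BC (binary): 5 rules
  A -> a (terminal): 5 rules
Total = 5 + 5 = 10

10


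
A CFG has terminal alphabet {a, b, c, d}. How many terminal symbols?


Terminal symbols: a, b, c, d
Counting each: a (#1), b (#2), c (#3), d (#4)
Total = 4

4


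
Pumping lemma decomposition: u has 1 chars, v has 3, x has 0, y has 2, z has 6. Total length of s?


|s| = |u| + |v| + |x| + |y| + |z|
= 1 + 3 + 0 + 2 + 6
= 4 + 0 + 8
= 4 + 8
= 12

12


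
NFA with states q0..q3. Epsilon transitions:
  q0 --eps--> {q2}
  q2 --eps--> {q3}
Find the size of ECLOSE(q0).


Starting from q0
Initialize closure = {q0}
Follow epsilon from q0 -> add q2
Follow epsilon from q2 -> add q3
Final closure: {q0, q2, q3}
Size = 3

3


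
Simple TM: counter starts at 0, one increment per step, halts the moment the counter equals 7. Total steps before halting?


Counter starts at 0. Counting sequence:
  Step 1: counter = 1
  Step 2: counter = 2
  Step 3: counter = 3
  Step 4: counter = 4
  Step 5: counter = 5
  Step 6: counter = 6
  Step 7: counter = 7
Counter reached 7 -> halt
Total steps = 7

7


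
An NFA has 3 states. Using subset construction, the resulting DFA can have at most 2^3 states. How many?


NFA has 3 states
Subset construction: each DFA state = subset of NFA states
Maximum subsets = 2^3
2^3 = 8

8


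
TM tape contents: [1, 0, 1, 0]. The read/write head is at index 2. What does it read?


Tape: [1, 0, 1, 0]
Positions: 0 1 2 3
Values:    1 0 1 0
Head at position 2
tape[2] = 1

1


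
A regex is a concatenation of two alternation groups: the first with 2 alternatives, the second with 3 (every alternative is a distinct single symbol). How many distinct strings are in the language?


First group: 2 alternatives
Second group: 3 alternatives
Concatenation: each choice from group 1 pairs with each from group 2
Total = 2 x 3 = 6

6


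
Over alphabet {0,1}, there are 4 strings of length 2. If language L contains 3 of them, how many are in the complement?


Alphabet: {0,1}
String length: 2
Total strings of length 2 = 2^2 = 4
Strings in L = 3
Complement = total - |L|
= 4 - 3
= 1

1


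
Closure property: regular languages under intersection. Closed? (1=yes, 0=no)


Regular languages are closed under:
- Union (DFA product construction)
- Intersection (DFA product construction)
- Complement (swap accept/reject states)
- Concatenation (NFA construction)
- Kleene star (NFA construction)
intersection is in this list
Therefore: closed

1


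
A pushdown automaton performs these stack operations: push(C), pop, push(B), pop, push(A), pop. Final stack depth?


Tracing stack operations:
  push(C) -> stack = [C], depth=1
  pop -> removed C, stack = [], depth=0
  push(B) -> stack = [B], depth=1
  pop -> removed B, stack = [], depth=0
  push(A) -> stack = [A], depth=1
  pop -> removed A, stack = [], depth=0
Final depth = 0

0


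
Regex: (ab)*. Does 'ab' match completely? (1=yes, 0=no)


Pattern: (ab)*
String: 'ab'
Pattern requires: zero or more repetitions of 'ab'
Pairs: ['ab']
All pairs are 'ab'? Yes
Result: 1

1


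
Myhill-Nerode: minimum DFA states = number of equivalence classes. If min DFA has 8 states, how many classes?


Myhill-Nerode theorem:
Number of equivalence classes = number of states in minimal DFA
Minimal DFA states = 8
Therefore equivalence classes = 8

8


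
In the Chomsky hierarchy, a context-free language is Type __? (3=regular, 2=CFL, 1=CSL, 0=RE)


Chomsky hierarchy levels:
  Type 3: Regular (DFA/NFA/regex)
  Type 2: Context-free (PDA)
  Type 1: Context-sensitive
  Type 0: Recursively enumerable (TM)
'context-free' corresponds to Type 2

2


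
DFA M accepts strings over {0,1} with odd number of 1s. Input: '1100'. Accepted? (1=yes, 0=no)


DFA has 2 states: q_even (start, accept=no) and q_odd
Processing string '1100' character by character:
  Position 0: read '1', 1-count=1 -> q_odd
  Position 1: read '1', 1-count=2 -> q_even
  Position 2: read '0', 1-count=2 -> q_even (no change)
  Position 3: read '0', 1-count=2 -> q_even (no change)
Final state: q_even, total 1s = 2 (even); the DFA requires an odd count -> reject

0


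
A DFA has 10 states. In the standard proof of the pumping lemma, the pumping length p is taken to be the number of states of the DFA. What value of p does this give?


Pumping lemma for regular languages (standard proof):
Take p = |Q|, the number of DFA states.
Any string of length >= |Q| passes through |Q|+1 states while reading its first |Q| symbols,
so by pigeonhole some state repeats, giving the loop that can be pumped.
Here |Q| = 10
Therefore the proof uses p = 10

10


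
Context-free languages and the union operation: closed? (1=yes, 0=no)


CFL closure properties:
  Closed under: union, concatenation, Kleene star
  NOT closed under: intersection, complement
Operation 'union' is in closed list -> Yes (closed)

1


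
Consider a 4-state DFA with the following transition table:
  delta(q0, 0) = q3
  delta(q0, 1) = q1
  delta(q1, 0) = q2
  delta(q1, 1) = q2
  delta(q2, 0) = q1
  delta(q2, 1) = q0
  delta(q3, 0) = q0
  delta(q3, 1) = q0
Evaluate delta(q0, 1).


Looking up transition function:
delta(q0, 1) in the table
Row: q0, Column: 1
Result: q1

q1


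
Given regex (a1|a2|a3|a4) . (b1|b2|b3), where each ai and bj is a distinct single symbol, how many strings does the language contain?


First group: 4 alternatives
Second group: 3 alternatives
Concatenation: each choice from group 1 pairs with each from group 2
Total = 4 x 3 = 12

12


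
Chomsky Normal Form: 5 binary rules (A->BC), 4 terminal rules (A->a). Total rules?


CNF allows two rule forms:
  A -> BC (binary): 5 rules
  A -> a (terminal): 4 rules
Total = 5 + 4 = 9

9


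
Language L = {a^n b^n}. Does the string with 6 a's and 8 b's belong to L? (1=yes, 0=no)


Language requires equal numbers of a's and b's
PDA pushes for each 'a', pops for each 'b'
Number of a's = 6
Number of b's = 8
6 != 8 -> Reject

0


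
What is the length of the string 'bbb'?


String: 'bbb'
Counting characters:
  'b' appears 3 time(s)
Total length = 0 + 3 = 3

3


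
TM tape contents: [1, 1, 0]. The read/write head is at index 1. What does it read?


Tape: [1, 1, 0]
Positions: 0 1 2
Values:    1 1 0
Head at position 1
tape[1] = 1

1


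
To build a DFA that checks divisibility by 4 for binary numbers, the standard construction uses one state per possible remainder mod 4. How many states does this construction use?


Divisibility by 4 is tracked via the remainder mod 4: 0, 1, ..., 3
The construction assigns one state to each remainder
Number of remainders = 4

4


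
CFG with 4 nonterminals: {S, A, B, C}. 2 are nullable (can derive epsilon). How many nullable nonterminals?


Nonterminals: {S, A, B, C}
A nonterminal is nullable if it can derive epsilon
Counting nullable nonterminals: 2
Total nullable = 2

2


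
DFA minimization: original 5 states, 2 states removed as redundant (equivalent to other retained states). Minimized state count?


Original DFA: 5 states
Redundant states removed: 2
Minimized states = original - removed
= 5 - 2
= 3

3


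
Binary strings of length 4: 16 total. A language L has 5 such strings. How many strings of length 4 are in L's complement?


Alphabet: {0,1}
String length: 4
Total strings of length 4 = 2^4 = 16
Strings in L = 5
Complement = total - |L|
= 16 - 5
= 11

11


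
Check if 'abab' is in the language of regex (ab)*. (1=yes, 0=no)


Pattern: (ab)*
String: 'abab'
Pattern requires: zero or more repetitions of 'ab'
Pairs: ['ab', 'ab']
All pairs are 'ab'? Yes
Result: 1

1


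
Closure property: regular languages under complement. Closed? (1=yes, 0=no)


Regular languages are closed under:
- Union (DFA product construction)
- Intersection (DFA product construction)
- Complement (swap accept/reject states)
- Concatenation (NFA construction)
- Kleene star (NFA construction)
complement is in this list
Therefore: closed

1


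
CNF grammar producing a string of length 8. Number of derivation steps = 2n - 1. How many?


Chomsky Normal Form derivation:
String length n = 8
Each step either:
  - Splits a nonterminal into two (n-1 such steps)
  - Converts a nonterminal to terminal (n such steps)
Total = (n-1) + n = 2n - 1
= 2(8) - 1
= 16 - 1
= 15

15


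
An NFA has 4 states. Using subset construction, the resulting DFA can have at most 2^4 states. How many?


NFA has 4 states
Subset construction: each DFA state = subset of NFA states
Maximum subsets = 2^4
2^4 = 16

16


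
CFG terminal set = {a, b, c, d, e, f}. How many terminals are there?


Terminal symbols: a, b, c, d, e, f
Counting each: a (#1), b (#2), c (#3), d (#4), e (#5), f (#6)
Total = 6

6


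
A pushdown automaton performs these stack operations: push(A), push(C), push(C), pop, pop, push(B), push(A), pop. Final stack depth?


Tracing stack operations:
  push(A) -> stack = [A], depth=1
  push(C) -> stack = [A,C], depth=2
  push(C) -> stack = [A,C,C], depth=3
  pop -> removed C, stack = [A,C], depth=2
  pop -> removed C, stack = [A], depth=1
  push(B) -> stack = [A,B], depth=2
  push(A) -> stack = [A,B,A], depth=3
  pop -> removed A, stack = [A,B], depth=2
Final depth = 2

2


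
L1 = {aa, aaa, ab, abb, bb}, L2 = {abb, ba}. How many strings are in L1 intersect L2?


L1 = {aa, aaa, ab, abb, bb}
L2 = {abb, ba}
Checking each string in L1 against L2:
  'aa': in L2? No
  'aaa': in L2? No
  'ab': in L2? No
  'abb': in L2? Yes
  'bb': in L2? No
Intersection = {abb}
|L1 ∩ L2| = 1

1


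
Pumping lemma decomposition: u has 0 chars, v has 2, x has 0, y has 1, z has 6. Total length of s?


|s| = |u| + |v| + |x| + |y| + |z|
= 0 + 2 + 0 + 1 + 6
= 2 + 0 + 7
= 2 + 7
= 9

9


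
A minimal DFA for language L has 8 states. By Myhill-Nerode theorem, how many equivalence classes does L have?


Myhill-Nerode theorem:
Number of equivalence classes = number of states in minimal DFA
Minimal DFA states = 8
Therefore equivalence classes = 8

8


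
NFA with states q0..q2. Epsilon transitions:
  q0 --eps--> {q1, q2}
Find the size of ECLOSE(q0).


Starting from q0
Initialize closure = {q0}
Follow epsilon from q0 -> add q1
Follow epsilon from q0 -> add q2
Final closure: {q0, q1, q2}
Size = 3

3


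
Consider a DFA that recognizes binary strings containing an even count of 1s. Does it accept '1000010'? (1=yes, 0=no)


DFA has 2 states: q_even (start, accept=yes) and q_odd
Processing string '1000010' character by character:
  Position 0: read '1', 1-count=1 -> q_odd
  Position 1: read '0', 1-count=1 -> q_odd (no change)
  Position 2: read '0', 1-count=1 -> q_odd (no change)
  Position 3: read '0', 1-count=1 -> q_odd (no change)
  Position 4: read '0', 1-count=1 -> q_odd (no change)
  Position 5: read '1', 1-count=2 -> q_even
  Position 6: read '0', 1-count=2 -> q_even (no change)
Final state: q_even, total 1s = 2 (even); the DFA requires an even count -> accept

1


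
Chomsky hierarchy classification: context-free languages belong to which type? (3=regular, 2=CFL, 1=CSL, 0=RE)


Chomsky hierarchy levels:
  Type 3: Regular (DFA/NFA/regex)
  Type 2: Context-free (PDA)
  Type 1: Context-sensitive
  Type 0: Recursively enumerable (TM)
'context-free' corresponds to Type 2

2


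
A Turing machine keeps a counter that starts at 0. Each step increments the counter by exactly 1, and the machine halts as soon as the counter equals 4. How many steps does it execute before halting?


Counter starts at 0. Counting sequence:
  Step 1: counter = 1
  Step 2: counter = 2
  Step 3: counter = 3
  Step 4: counter = 4
Counter reached 4 -> halt
Total steps = 4

4


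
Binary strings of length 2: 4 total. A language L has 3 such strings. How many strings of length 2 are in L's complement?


Alphabet: {0,1}
String length: 2
Total strings of length 2 = 2^2 = 4
Strings in L = 3
Complement = total - |L|
= 4 - 3
= 1

1


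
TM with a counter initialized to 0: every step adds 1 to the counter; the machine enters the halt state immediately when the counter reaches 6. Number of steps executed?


Counter starts at 0. Counting sequence:
  Step 1: counter = 1
  Step 2: counter = 2
  Step 3: counter = 3
  Step 4: counter = 4
  Step 5: counter = 5
  Step 6: counter = 6
Counter reached 6 -> halt
Total steps = 6

6


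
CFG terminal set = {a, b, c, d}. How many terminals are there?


Terminal symbols: a, b, c, d
Counting each: a (#1), b (#2), c (#3), d (#4)
Total = 4

4


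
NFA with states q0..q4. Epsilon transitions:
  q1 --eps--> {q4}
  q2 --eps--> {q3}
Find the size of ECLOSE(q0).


Starting from q0
Initialize closure = {q0}
q0 has no outgoing epsilon transitions -> nothing to add
Final closure: {q0}
Size = 1

1


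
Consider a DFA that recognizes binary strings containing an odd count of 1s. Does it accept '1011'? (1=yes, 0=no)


DFA has 2 states: q_even (start, accept=no) and q_odd
Processing string '1011' character by character:
  Position 0: read '1', 1-count=1 -> q_odd
  Position 1: read '0', 1-count=1 -> q_odd (no change)
  Position 2: read '1', 1-count=2 -> q_even
  Position 3: read '1', 1-count=3 -> q_odd
Final state: q_odd, total 1s = 3 (odd); the DFA requires an odd count -> accept

1


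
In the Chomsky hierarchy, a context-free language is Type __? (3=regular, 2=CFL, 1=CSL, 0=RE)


Chomsky hierarchy levels:
  Type 3: Regular (DFA/NFA/regex)
  Type 2: Context-free (PDA)
  Type 1: Context-sensitive
  Type 0: Recursively enumerable (TM)
'context-free' corresponds to Type 2

2


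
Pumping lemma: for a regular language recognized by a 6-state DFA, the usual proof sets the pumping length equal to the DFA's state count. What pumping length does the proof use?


Pumping lemma for regular languages (standard proof):
Take p = |Q|, the number of DFA states.
Any string of length >= |Q| passes through |Q|+1 states while reading its first |Q| symbols,
so by pigeonhole some state repeats, giving the loop that can be pumped.
Here |Q| = 6
Therefore the proof uses p = 6

6
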